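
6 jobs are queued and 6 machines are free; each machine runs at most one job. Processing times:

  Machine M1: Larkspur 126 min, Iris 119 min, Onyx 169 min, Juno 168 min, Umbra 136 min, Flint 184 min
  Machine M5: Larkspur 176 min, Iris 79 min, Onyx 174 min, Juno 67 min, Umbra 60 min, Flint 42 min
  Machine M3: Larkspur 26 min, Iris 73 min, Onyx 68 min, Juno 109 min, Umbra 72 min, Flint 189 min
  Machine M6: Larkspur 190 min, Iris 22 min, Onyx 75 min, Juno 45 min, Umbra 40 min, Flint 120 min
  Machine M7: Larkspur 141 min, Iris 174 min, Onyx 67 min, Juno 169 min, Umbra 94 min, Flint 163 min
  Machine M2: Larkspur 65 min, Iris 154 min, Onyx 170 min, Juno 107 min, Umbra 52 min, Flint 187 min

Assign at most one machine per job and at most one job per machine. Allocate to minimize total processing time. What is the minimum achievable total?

Min total: 351 min

Optimal: Larkspur→Machine M3 (26 min), Iris→Machine M1 (119 min), Onyx→Machine M7 (67 min), Juno→Machine M6 (45 min), Umbra→Machine M2 (52 min), Flint→Machine M5 (42 min) — total 26+119+67+45+52+42 = 351 min.
Next-best assignment: Larkspur→Machine M3, Iris→Machine M6, Onyx→Machine M7, Juno→Machine M1, Umbra→Machine M2, Flint→Machine M5 = 377 min.
Swapping Flint↔Larkspur (Flint→Machine M3 189 min, Larkspur→Machine M5 176 min) adds 297.
No other one-to-one assignment undercuts 351 min.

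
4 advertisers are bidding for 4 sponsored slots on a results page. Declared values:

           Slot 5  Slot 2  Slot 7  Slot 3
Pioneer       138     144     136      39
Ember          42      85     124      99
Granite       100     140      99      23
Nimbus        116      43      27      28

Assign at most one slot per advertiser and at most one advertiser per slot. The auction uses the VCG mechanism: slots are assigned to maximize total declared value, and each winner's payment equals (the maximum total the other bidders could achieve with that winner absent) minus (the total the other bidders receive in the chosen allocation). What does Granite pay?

Granite pays $33.

Efficient allocation: Pioneer→Slot 7 ($136), Ember→Slot 3 ($99), Granite→Slot 2 ($140), Nimbus→Slot 5 ($116); total welfare W = $491.
Granite receives Slot 2 at value $140, so the others get W − 140 = $351.
Without Granite: best allocation of the remaining 3 bidders over all 4 slots is Pioneer→Slot 2 ($144), Ember→Slot 7 ($124), Nimbus→Slot 5 ($116), total $384.
VCG payment = (others' best without Granite) − (others' welfare with Granite) = 384 − 351 = $33.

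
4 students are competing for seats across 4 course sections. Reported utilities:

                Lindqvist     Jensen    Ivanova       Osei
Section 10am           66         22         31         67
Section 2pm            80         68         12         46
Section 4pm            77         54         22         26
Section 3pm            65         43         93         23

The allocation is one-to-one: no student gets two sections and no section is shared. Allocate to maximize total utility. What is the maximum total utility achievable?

Optimal: Lindqvist→Section 4pm (77 points), Jensen→Section 2pm (68 points), Ivanova→Section 3pm (93 points), Osei→Section 10am (67 points) — total 77+68+93+67 = 305 points.
Row-greedy (each student in turn takes its best remaining section) gives 294 points, worse by 11.
Every other assignment is strictly worse.

Maximum total: 305 points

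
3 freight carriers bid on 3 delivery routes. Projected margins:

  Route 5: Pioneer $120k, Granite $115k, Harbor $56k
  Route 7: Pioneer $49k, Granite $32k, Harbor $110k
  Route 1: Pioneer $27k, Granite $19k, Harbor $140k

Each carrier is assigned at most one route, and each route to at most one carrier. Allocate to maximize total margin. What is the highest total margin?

Optimal: Pioneer→Route 7 ($49k), Granite→Route 5 ($115k), Harbor→Route 1 ($140k) — total 49+115+140 = $304k.
Row-greedy (each carrier in turn takes its best remaining route) gives $292k, worse by 12.
Next-best assignment: Pioneer→Route 5, Granite→Route 7, Harbor→Route 1 = $292k.

Max total: $304k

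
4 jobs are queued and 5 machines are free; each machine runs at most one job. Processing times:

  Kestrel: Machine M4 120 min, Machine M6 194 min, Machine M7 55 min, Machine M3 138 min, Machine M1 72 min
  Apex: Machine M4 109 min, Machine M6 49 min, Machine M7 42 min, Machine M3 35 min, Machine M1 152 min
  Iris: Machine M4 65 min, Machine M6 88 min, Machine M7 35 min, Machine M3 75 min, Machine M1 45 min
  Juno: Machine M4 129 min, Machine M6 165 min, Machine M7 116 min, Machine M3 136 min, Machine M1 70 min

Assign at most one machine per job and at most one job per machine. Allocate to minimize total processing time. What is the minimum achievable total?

Min total: 225 min

Optimal: Kestrel→Machine M7 (55 min), Apex→Machine M3 (35 min), Iris→Machine M4 (65 min), Juno→Machine M1 (70 min) — total 55+35+65+70 = 225 min.
Row-greedy (each job in turn takes its cheapest remaining machine) gives 264 min, worse by 39.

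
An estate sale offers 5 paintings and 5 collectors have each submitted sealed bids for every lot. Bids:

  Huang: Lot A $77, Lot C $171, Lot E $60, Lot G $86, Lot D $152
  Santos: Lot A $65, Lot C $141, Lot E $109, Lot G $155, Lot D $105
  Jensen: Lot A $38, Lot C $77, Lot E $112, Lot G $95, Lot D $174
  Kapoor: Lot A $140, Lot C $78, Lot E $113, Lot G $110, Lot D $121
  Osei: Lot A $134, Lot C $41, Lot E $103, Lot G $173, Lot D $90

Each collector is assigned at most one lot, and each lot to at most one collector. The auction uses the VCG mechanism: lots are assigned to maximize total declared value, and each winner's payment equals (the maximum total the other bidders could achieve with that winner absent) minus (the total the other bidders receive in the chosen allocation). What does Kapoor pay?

Efficient allocation: Huang→Lot C ($171), Santos→Lot E ($109), Jensen→Lot D ($174), Kapoor→Lot A ($140), Osei→Lot G ($173); total welfare W = $767.
Kapoor receives Lot A at value $140, so the others get W − 140 = $627.
Without Kapoor: best allocation of the remaining 4 bidders over all 5 lots is Huang→Lot C ($171), Santos→Lot G ($155), Jensen→Lot D ($174), Osei→Lot A ($134), total $634.
VCG payment = (others' best without Kapoor) − (others' welfare with Kapoor) = 634 − 627 = $7.

Kapoor pays $7.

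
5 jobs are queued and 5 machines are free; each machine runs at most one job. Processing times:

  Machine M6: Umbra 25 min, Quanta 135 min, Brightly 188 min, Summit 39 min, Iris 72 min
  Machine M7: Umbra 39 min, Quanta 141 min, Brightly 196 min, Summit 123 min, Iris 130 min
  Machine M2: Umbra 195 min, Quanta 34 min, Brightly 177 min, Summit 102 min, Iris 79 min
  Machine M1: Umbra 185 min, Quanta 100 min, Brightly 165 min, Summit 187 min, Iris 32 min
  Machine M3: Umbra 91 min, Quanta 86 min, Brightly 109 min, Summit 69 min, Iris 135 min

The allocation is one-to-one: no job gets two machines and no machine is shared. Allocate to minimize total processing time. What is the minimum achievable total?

Minimum total: 253 min

Optimal: Umbra→Machine M7 (39 min), Quanta→Machine M2 (34 min), Brightly→Machine M3 (109 min), Summit→Machine M6 (39 min), Iris→Machine M1 (32 min) — total 39+34+109+39+32 = 253 min.
Column-greedy (each machine in turn goes to its cheapest remaining job) gives 323 min, worse by 70.
Next-best assignment: Umbra→Machine M6, Quanta→Machine M2, Brightly→Machine M3, Summit→Machine M7, Iris→Machine M1 = 323 min.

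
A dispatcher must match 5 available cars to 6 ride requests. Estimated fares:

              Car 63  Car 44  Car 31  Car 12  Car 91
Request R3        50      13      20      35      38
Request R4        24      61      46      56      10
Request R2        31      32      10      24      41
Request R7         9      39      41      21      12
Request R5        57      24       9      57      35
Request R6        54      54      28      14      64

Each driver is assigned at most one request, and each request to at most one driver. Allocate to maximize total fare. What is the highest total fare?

Optimal: Car 63→Request R3 ($50), Car 44→Request R4 ($61), Car 31→Request R7 ($41), Car 12→Request R5 ($57), Car 91→Request R6 ($64) — total 50+61+41+57+64 = $273.
Column-greedy (each request in turn goes to its best remaining driver) gives $250, worse by 23.

Maximum total: $273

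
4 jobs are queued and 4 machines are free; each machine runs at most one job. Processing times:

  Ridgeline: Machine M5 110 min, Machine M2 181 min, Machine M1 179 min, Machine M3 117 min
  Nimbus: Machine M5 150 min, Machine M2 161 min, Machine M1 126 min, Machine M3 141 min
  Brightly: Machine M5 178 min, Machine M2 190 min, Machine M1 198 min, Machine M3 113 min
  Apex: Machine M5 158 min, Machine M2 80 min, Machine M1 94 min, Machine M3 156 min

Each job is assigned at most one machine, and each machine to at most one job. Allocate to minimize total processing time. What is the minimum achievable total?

This is a one-to-one assignment (minimum-cost bipartite matching).
Optimal: Ridgeline→Machine M5 (110 min), Nimbus→Machine M1 (126 min), Brightly→Machine M3 (113 min), Apex→Machine M2 (80 min) — total 110+126+113+80 = 429 min.
Next-best assignment: Ridgeline→Machine M5, Nimbus→Machine M2, Brightly→Machine M3, Apex→Machine M1 = 478 min.
Swapping Nimbus↔Apex (Nimbus→Machine M2 161 min, Apex→Machine M1 94 min) adds 49.

Minimum total: 429 min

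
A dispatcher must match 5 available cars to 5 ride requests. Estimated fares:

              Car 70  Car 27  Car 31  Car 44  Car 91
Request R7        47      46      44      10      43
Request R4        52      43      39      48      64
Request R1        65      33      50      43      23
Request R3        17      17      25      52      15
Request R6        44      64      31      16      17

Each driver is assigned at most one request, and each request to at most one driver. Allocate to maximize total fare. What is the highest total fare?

Max total: $289

Optimal: Car 70→Request R1 ($65), Car 27→Request R6 ($64), Car 31→Request R7 ($44), Car 44→Request R3 ($52), Car 91→Request R4 ($64) — total 65+64+44+52+64 = $289.
Column-greedy (each request in turn goes to its best remaining driver) gives $277, worse by 12.
Swapping Car 31↔Car 44 (Car 31→Request R3 $25, Car 44→Request R7 $10) loses 61.
Every other assignment is strictly worse.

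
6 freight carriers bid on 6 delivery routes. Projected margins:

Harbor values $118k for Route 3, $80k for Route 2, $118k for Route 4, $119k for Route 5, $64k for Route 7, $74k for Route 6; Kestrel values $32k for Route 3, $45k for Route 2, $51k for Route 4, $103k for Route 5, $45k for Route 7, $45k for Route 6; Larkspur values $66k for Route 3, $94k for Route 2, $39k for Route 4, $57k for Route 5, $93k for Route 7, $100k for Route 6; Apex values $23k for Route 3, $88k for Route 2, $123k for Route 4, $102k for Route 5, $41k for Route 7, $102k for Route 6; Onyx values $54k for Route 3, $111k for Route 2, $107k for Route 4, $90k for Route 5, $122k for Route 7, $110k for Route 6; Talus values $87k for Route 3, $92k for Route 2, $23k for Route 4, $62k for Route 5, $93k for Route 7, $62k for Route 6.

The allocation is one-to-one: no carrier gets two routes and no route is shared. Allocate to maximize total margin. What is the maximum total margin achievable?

Optimal: Harbor→Route 3 ($118k), Kestrel→Route 5 ($103k), Larkspur→Route 6 ($100k), Apex→Route 4 ($123k), Onyx→Route 7 ($122k), Talus→Route 2 ($92k) — total 118+103+100+123+122+92 = $658k.
Row-greedy (each carrier in turn takes its best remaining route) gives $567k, worse by 91.
No other one-to-one assignment exceeds $658k.

Max total: $658k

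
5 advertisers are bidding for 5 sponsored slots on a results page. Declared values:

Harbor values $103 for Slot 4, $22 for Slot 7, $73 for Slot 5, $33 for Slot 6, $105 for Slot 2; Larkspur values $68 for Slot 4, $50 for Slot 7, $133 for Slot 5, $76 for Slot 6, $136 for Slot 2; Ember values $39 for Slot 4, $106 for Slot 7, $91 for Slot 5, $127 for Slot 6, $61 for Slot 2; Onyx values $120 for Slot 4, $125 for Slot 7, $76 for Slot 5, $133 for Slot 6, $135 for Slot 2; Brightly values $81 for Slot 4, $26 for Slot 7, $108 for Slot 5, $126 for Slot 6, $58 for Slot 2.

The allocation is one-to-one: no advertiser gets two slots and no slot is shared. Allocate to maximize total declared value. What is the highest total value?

Maximum total: $603

Optimal: Harbor→Slot 4 ($103), Larkspur→Slot 5 ($133), Ember→Slot 7 ($106), Onyx→Slot 2 ($135), Brightly→Slot 6 ($126) — total 103+133+106+135+126 = $603.
Max-entry greedy (repeatedly take the single best remaining cell) gives $586, worse by 17.
Next-best assignment: Harbor→Slot 4, Larkspur→Slot 2, Ember→Slot 6, Onyx→Slot 7, Brightly→Slot 5 = $599.
Checked against all permutations: $603 is optimal.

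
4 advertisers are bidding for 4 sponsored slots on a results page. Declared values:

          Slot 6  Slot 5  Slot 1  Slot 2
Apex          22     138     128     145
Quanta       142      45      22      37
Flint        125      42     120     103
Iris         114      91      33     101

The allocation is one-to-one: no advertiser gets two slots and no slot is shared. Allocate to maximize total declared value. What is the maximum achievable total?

This is the linear assignment problem.
Optimal: Apex→Slot 5 ($138), Quanta→Slot 6 ($142), Flint→Slot 1 ($120), Iris→Slot 2 ($101) — total 138+142+120+101 = $501.
Row-greedy (each advertiser in turn takes its best remaining slot) gives $498, worse by 3.
Next-best assignment: Apex→Slot 2, Quanta→Slot 6, Flint→Slot 1, Iris→Slot 5 = $498.
Swapping Quanta↔Apex (Quanta→Slot 5 $45, Apex→Slot 6 $22) loses 213.
No other one-to-one assignment exceeds $501.

Max total: $501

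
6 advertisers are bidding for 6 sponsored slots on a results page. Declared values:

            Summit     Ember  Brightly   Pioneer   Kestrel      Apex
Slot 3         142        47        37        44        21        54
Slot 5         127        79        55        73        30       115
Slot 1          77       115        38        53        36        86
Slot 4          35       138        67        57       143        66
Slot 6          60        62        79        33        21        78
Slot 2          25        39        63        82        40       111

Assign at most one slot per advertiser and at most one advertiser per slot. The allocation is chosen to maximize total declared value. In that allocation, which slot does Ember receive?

Ember receives Slot 1.

This is the linear assignment problem.
Optimal: Summit→Slot 3 ($142), Ember→Slot 1 ($115), Brightly→Slot 6 ($79), Pioneer→Slot 2 ($82), Kestrel→Slot 4 ($143), Apex→Slot 5 ($115) — total 142+115+79+82+143+115 = $676.
Row-greedy (each advertiser in turn takes its best remaining slot) gives $592, worse by 84.
Next-best assignment: Summit→Slot 3, Ember→Slot 1, Brightly→Slot 6, Pioneer→Slot 5, Kestrel→Slot 4, Apex→Slot 2 = $663.
Swapping Apex↔Kestrel (Apex→Slot 4 $66, Kestrel→Slot 5 $30) loses 162.
Ember's own top slot is Slot 4 ($138), but forcing Ember→Slot 4 and reassigning the rest optimally gives only $592 — worse by 84.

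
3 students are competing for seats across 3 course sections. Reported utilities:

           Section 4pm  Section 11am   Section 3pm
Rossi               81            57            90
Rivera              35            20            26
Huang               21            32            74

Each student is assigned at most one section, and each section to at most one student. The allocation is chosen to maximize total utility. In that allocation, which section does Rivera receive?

Rivera receives Section 11am.

This is the linear assignment problem.
Optimal: Rossi→Section 4pm (81 points), Rivera→Section 11am (20 points), Huang→Section 3pm (74 points) — total 81+20+74 = 175 points.
Max-entry greedy (repeatedly take the single best remaining cell) gives 157 points, worse by 18.
Next-best assignment: Rossi→Section 11am, Rivera→Section 4pm, Huang→Section 3pm = 166 points.
Rivera's own top section is Section 4pm (35 points), but forcing Rivera→Section 4pm and reassigning the rest optimally gives only 166 points — worse by 9.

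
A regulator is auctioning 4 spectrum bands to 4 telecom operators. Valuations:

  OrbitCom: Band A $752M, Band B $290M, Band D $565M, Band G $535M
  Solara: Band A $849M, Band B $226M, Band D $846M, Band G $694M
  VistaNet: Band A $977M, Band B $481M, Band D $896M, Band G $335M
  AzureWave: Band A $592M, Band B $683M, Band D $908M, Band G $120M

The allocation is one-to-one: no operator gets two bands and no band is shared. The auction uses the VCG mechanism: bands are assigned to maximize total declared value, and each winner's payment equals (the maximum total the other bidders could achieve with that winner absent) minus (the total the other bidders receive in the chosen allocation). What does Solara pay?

Efficient allocation: OrbitCom→Band G ($535M), Solara→Band D ($846M), VistaNet→Band A ($977M), AzureWave→Band B ($683M); total welfare W = $3041M.
Solara receives Band D at value $846M, so the others get W − 846 = $2195M.
Without Solara: best allocation of the remaining 3 bidders over all 4 bands is OrbitCom→Band G ($535M), VistaNet→Band A ($977M), AzureWave→Band D ($908M), total $2420M.
VCG payment = (others' best without Solara) − (others' welfare with Solara) = 2420 − 2195 = $225M.

Solara pays $225M.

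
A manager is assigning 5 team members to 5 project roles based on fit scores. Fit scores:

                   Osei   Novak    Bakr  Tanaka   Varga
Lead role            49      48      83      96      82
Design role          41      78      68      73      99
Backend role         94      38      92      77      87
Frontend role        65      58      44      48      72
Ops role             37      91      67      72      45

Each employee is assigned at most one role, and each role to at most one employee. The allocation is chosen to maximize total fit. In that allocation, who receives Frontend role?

Osei receives Frontend role.

Optimal: Osei→Frontend role (65 pts), Novak→Ops role (91 pts), Bakr→Backend role (92 pts), Tanaka→Lead role (96 pts), Varga→Design role (99 pts) — total 65+91+92+96+99 = 443 pts.
Column-greedy (each role in turn goes to its best remaining employee) gives 414 pts, worse by 29.
Swapping Osei↔Novak (Osei→Ops role 37 pts, Novak→Frontend role 58 pts) loses 61.
Osei's own top role is Backend role (94 pts), but forcing Osei→Backend role and reassigning the rest optimally gives only 424 pts — worse by 19.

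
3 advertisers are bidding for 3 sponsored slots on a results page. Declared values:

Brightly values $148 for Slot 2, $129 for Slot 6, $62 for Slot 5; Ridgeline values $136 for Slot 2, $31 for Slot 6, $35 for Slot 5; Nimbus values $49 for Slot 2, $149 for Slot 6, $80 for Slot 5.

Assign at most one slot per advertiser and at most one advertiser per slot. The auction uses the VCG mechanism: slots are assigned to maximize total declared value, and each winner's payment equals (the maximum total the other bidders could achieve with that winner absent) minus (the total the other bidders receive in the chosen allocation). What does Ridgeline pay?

Ridgeline pays $86.

Efficient allocation: Brightly→Slot 5 ($62), Ridgeline→Slot 2 ($136), Nimbus→Slot 6 ($149); total welfare W = $347.
Ridgeline receives Slot 2 at value $136, so the others get W − 136 = $211.
Without Ridgeline: best allocation of the remaining 2 bidders over all 3 slots is Brightly→Slot 2 ($148), Nimbus→Slot 6 ($149), total $297.
VCG payment = (others' best without Ridgeline) − (others' welfare with Ridgeline) = 297 − 211 = $86.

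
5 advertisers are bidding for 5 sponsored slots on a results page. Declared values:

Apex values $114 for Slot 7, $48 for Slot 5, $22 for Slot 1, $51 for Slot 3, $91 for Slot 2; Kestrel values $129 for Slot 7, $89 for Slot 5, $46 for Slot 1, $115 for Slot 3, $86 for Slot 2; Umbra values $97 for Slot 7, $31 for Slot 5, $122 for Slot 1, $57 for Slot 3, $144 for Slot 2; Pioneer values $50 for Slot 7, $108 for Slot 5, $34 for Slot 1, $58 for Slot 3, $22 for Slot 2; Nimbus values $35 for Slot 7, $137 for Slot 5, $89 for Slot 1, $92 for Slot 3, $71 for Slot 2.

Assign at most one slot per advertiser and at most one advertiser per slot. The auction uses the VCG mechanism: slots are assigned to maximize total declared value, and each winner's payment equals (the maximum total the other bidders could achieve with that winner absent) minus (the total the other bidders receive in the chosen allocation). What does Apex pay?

Efficient allocation: Apex→Slot 7 ($114), Kestrel→Slot 3 ($115), Umbra→Slot 2 ($144), Pioneer→Slot 5 ($108), Nimbus→Slot 1 ($89); total welfare W = $570.
Apex receives Slot 7 at value $114, so the others get W − 114 = $456.
Without Apex: best allocation of the remaining 4 bidders over all 5 slots is Kestrel→Slot 7 ($129), Umbra→Slot 2 ($144), Pioneer→Slot 5 ($108), Nimbus→Slot 3 ($92), total $473.
VCG payment = (others' best without Apex) − (others' welfare with Apex) = 473 − 456 = $17.

Apex pays $17.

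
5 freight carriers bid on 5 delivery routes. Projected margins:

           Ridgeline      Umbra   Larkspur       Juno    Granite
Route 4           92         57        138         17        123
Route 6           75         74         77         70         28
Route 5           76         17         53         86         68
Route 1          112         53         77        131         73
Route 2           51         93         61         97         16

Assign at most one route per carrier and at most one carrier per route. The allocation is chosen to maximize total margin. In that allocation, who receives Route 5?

Optimal: Ridgeline→Route 6 ($75k), Umbra→Route 2 ($93k), Larkspur→Route 4 ($138k), Juno→Route 1 ($131k), Granite→Route 5 ($68k) — total 75+93+138+131+68 = $505k.
Row-greedy (each carrier in turn takes its best remaining route) gives $457k, worse by 48.
Swapping Larkspur↔Ridgeline (Larkspur→Route 6 $77k, Ridgeline→Route 4 $92k) loses 44.
Granite's own top route is Route 4 ($123k), but forcing Granite→Route 4 and reassigning the rest optimally gives only $500k — worse by 5.

Granite receives Route 5.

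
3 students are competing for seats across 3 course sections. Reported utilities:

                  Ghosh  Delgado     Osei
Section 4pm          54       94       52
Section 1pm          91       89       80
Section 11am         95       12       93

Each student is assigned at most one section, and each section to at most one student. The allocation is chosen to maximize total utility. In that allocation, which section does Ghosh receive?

This is the linear assignment problem.
Optimal: Ghosh→Section 1pm (91 points), Delgado→Section 4pm (94 points), Osei→Section 11am (93 points) — total 91+94+93 = 278 points.
Row-greedy (each student in turn takes its best remaining section) gives 269 points, worse by 9.
Next-best assignment: Ghosh→Section 11am, Delgado→Section 4pm, Osei→Section 1pm = 269 points.
Swapping Ghosh↔Osei (Ghosh→Section 11am 95 points, Osei→Section 1pm 80 points) loses 9.
Ghosh's own top section is Section 11am (95 points), but forcing Ghosh→Section 11am and reassigning the rest optimally gives only 269 points — worse by 9.

Ghosh receives Section 1pm.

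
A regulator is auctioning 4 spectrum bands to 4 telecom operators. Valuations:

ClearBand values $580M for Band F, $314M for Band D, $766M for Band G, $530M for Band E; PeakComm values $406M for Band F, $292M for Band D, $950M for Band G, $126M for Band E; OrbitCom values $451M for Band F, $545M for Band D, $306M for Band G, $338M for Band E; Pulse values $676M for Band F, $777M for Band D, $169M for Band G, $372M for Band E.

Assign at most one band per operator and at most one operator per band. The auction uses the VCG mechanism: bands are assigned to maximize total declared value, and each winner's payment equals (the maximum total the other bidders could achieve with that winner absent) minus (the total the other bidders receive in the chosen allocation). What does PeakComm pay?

Efficient allocation: ClearBand→Band E ($530M), PeakComm→Band G ($950M), OrbitCom→Band F ($451M), Pulse→Band D ($777M); total welfare W = $2708M.
PeakComm receives Band G at value $950M, so the others get W − 950 = $1758M.
Without PeakComm: best allocation of the remaining 3 bidders over all 4 bands is ClearBand→Band G ($766M), OrbitCom→Band F ($451M), Pulse→Band D ($777M), total $1994M.
VCG payment = (others' best without PeakComm) − (others' welfare with PeakComm) = 1994 − 1758 = $236M.

PeakComm pays $236M.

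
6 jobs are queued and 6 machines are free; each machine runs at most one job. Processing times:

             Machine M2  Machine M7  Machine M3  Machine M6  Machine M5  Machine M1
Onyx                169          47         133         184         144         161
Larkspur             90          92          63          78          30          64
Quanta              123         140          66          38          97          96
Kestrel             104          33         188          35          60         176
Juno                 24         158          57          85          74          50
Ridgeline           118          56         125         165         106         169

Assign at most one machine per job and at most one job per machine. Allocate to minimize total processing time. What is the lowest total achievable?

Min total: 342 min

This is the linear assignment problem.
Optimal: Onyx→Machine M7 (47 min), Larkspur→Machine M1 (64 min), Quanta→Machine M3 (66 min), Kestrel→Machine M6 (35 min), Juno→Machine M2 (24 min), Ridgeline→Machine M5 (106 min) — total 47+64+66+35+24+106 = 342 min.
Column-greedy (each machine in turn goes to its cheapest remaining job) gives 425 min, worse by 83.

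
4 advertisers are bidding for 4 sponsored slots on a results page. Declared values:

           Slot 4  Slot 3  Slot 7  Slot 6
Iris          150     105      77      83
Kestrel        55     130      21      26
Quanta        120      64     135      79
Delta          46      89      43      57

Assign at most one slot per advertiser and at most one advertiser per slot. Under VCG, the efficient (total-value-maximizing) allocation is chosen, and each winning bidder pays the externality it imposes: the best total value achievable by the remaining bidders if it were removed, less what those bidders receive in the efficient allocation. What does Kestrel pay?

Kestrel pays $32.

Efficient allocation: Iris→Slot 4 ($150), Kestrel→Slot 3 ($130), Quanta→Slot 7 ($135), Delta→Slot 6 ($57); total welfare W = $472.
Kestrel receives Slot 3 at value $130, so the others get W − 130 = $342.
Without Kestrel: best allocation of the remaining 3 bidders over all 4 slots is Iris→Slot 4 ($150), Quanta→Slot 7 ($135), Delta→Slot 3 ($89), total $374.
VCG payment = (others' best without Kestrel) − (others' welfare with Kestrel) = 374 − 342 = $32.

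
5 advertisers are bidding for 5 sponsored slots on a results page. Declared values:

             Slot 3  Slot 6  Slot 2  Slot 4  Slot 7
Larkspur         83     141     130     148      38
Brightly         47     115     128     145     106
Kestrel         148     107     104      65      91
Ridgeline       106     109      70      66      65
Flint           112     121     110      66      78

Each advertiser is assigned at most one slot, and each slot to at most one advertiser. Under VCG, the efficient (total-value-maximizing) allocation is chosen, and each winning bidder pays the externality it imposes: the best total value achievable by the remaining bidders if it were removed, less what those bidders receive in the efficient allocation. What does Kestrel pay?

Efficient allocation: Larkspur→Slot 4 ($148), Brightly→Slot 7 ($106), Kestrel→Slot 3 ($148), Ridgeline→Slot 6 ($109), Flint→Slot 2 ($110); total welfare W = $621.
Kestrel receives Slot 3 at value $148, so the others get W − 148 = $473.
Without Kestrel: best allocation of the remaining 4 bidders over all 5 slots is Larkspur→Slot 4 ($148), Brightly→Slot 2 ($128), Ridgeline→Slot 3 ($106), Flint→Slot 6 ($121), total $503.
VCG payment = (others' best without Kestrel) − (others' welfare with Kestrel) = 503 − 473 = $30.

Kestrel pays $30.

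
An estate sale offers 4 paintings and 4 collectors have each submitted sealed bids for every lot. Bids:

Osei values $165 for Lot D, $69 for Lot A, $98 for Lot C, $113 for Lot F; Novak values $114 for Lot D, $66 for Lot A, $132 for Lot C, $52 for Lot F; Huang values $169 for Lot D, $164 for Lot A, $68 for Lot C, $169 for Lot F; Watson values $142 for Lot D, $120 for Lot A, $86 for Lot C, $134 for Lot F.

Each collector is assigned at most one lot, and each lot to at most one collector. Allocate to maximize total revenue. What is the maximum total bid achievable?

Maximum total: $595

Optimal: Osei→Lot D ($165), Novak→Lot C ($132), Huang→Lot A ($164), Watson→Lot F ($134) — total 165+132+164+134 = $595.
Column-greedy (each lot in turn goes to its best remaining collector) gives $534, worse by 61.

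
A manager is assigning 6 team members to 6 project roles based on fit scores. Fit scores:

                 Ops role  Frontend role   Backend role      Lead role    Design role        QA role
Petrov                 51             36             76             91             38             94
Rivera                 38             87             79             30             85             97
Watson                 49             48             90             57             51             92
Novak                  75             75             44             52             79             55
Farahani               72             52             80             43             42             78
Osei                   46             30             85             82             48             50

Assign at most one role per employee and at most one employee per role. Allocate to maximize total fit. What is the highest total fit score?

Maximum total: 506 pts

Optimal: Petrov→Lead role (91 pts), Rivera→Frontend role (87 pts), Watson→QA role (92 pts), Novak→Design role (79 pts), Farahani→Ops role (72 pts), Osei→Backend role (85 pts) — total 91+87+92+79+72+85 = 506 pts.
Row-greedy (each employee in turn takes its best remaining role) gives 504 pts, worse by 2.
Next-best assignment: Petrov→QA role, Rivera→Frontend role, Watson→Backend role, Novak→Design role, Farahani→Ops role, Osei→Lead role = 504 pts.
Every other assignment is strictly worse.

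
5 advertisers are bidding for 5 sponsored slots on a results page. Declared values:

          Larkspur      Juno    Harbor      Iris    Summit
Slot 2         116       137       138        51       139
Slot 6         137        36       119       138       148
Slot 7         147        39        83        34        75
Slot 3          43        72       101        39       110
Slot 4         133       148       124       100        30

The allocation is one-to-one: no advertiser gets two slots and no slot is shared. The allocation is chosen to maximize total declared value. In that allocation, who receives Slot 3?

Summit receives Slot 3.

This is a one-to-one assignment (maximum-weight bipartite matching).
Optimal: Larkspur→Slot 7 ($147), Juno→Slot 4 ($148), Harbor→Slot 2 ($138), Iris→Slot 6 ($138), Summit→Slot 3 ($110) — total 147+148+138+138+110 = $681.
Next-best assignment: Larkspur→Slot 7, Juno→Slot 4, Harbor→Slot 3, Iris→Slot 6, Summit→Slot 2 = $673.
Summit's own top slot is Slot 6 ($148), but forcing Summit→Slot 6 and reassigning the rest optimally gives only $633 — worse by 48.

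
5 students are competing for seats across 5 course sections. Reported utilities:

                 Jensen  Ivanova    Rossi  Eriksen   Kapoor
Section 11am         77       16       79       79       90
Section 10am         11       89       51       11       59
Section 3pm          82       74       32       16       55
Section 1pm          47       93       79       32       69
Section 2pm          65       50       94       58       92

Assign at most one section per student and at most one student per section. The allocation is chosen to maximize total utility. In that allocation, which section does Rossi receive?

Optimal: Jensen→Section 3pm (82 points), Ivanova→Section 10am (89 points), Rossi→Section 1pm (79 points), Eriksen→Section 11am (79 points), Kapoor→Section 2pm (92 points) — total 82+89+79+79+92 = 421 points.
Column-greedy (each section in turn goes to its best remaining student) gives 398 points, worse by 23.
Checked against all permutations: 421 points is optimal.
Rossi's own top section is Section 2pm (94 points), but forcing Rossi→Section 2pm and reassigning the rest optimally gives only 413 points — worse by 8.

Rossi receives Section 1pm.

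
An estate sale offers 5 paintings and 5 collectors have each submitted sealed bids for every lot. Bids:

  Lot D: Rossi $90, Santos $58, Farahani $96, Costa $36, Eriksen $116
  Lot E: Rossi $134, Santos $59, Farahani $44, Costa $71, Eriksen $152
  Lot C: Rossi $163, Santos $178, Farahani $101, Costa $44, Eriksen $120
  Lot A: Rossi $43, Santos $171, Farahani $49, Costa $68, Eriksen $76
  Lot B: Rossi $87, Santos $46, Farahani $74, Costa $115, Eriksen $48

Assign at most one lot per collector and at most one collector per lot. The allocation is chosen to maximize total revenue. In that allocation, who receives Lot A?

Santos receives Lot A.

Optimal: Rossi→Lot C ($163), Santos→Lot A ($171), Farahani→Lot D ($96), Costa→Lot B ($115), Eriksen→Lot E ($152) — total 163+171+96+115+152 = $697.
Max-entry greedy (repeatedly take the single best remaining cell) gives $584, worse by 113.
Checked against all permutations: $697 is optimal.
Santos's own top lot is Lot C ($178), but forcing Santos→Lot C and reassigning the rest optimally gives only $599 — worse by 98.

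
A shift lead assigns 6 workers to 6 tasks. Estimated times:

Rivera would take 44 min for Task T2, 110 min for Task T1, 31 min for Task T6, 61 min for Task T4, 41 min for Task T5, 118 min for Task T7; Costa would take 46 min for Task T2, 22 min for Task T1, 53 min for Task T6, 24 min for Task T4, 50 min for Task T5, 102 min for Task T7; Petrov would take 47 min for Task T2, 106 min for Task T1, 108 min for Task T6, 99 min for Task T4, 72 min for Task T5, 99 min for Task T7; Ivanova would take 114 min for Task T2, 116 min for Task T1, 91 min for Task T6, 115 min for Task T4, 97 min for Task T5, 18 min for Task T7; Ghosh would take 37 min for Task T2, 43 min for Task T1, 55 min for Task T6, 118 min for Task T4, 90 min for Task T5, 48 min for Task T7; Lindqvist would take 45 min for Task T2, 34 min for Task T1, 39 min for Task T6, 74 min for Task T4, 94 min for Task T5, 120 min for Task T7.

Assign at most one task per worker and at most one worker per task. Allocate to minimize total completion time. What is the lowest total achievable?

Optimal: Rivera→Task T5 (41 min), Costa→Task T4 (24 min), Petrov→Task T2 (47 min), Ivanova→Task T7 (18 min), Ghosh→Task T1 (43 min), Lindqvist→Task T6 (39 min) — total 41+24+47+18+43+39 = 212 min.
Row-greedy (each worker in turn takes its cheapest remaining task) gives 282 min, worse by 70.
Swapping Ivanova↔Petrov (Ivanova→Task T2 114 min, Petrov→Task T7 99 min) adds 148.
Every other assignment is strictly worse.

Min total: 212 min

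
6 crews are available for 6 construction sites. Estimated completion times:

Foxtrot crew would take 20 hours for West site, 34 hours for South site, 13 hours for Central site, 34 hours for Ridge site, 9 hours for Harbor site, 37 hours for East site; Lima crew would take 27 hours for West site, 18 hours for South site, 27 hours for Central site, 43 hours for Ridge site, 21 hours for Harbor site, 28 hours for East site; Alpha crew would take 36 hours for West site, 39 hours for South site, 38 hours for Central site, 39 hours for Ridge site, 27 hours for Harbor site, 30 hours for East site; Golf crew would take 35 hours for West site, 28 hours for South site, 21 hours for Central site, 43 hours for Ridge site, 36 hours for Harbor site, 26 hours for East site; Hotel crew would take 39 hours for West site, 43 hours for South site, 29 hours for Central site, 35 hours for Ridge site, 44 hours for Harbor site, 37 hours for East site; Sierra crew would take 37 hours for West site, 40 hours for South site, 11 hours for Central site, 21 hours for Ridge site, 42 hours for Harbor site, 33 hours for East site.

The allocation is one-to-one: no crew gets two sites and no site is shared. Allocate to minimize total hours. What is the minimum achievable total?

Optimal: Foxtrot crew→Harbor site (9 hours), Lima crew→South site (18 hours), Alpha crew→West site (36 hours), Golf crew→East site (26 hours), Hotel crew→Ridge site (35 hours), Sierra crew→Central site (11 hours) — total 9+18+36+26+35+11 = 135 hours.
Next-best assignment: Foxtrot crew→West site, Lima crew→South site, Alpha crew→Harbor site, Golf crew→East site, Hotel crew→Ridge site, Sierra crew→Central site = 137 hours.
Swapping Alpha crew↔Lima crew (Alpha crew→South site 39 hours, Lima crew→West site 27 hours) adds 12.
No other one-to-one assignment undercuts 135 hours.

Min total: 135 hours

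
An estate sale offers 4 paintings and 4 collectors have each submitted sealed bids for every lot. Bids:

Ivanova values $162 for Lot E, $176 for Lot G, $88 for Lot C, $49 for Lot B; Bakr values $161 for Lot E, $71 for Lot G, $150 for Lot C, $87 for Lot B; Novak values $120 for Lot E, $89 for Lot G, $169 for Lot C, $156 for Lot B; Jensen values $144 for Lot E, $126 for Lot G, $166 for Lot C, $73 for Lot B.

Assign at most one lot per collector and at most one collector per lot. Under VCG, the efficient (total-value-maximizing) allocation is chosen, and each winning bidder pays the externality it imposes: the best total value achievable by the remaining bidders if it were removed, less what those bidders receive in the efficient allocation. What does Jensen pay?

Jensen pays $13.

Efficient allocation: Ivanova→Lot G ($176), Bakr→Lot E ($161), Novak→Lot B ($156), Jensen→Lot C ($166); total welfare W = $659.
Jensen receives Lot C at value $166, so the others get W − 166 = $493.
Without Jensen: best allocation of the remaining 3 bidders over all 4 lots is Ivanova→Lot G ($176), Bakr→Lot E ($161), Novak→Lot C ($169), total $506.
VCG payment = (others' best without Jensen) − (others' welfare with Jensen) = 506 − 493 = $13.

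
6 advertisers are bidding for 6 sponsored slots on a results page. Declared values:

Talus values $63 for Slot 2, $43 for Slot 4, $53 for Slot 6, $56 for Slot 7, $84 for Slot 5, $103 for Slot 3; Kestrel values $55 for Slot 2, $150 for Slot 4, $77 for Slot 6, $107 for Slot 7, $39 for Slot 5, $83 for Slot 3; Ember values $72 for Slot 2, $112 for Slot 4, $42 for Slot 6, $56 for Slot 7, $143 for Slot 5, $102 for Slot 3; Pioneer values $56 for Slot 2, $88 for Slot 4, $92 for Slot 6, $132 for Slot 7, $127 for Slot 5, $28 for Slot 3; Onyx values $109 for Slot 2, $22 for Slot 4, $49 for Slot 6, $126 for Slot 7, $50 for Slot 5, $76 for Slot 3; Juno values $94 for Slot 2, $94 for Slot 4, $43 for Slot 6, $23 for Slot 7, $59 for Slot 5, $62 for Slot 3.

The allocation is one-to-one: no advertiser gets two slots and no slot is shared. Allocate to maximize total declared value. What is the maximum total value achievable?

Optimal: Talus→Slot 3 ($103), Kestrel→Slot 4 ($150), Ember→Slot 5 ($143), Pioneer→Slot 6 ($92), Onyx→Slot 7 ($126), Juno→Slot 2 ($94) — total 103+150+143+92+126+94 = $708.
Max-entry greedy (repeatedly take the single best remaining cell) gives $680, worse by 28.
Next-best assignment: Talus→Slot 3, Kestrel→Slot 4, Ember→Slot 5, Pioneer→Slot 7, Onyx→Slot 2, Juno→Slot 6 = $680.
Swapping Kestrel↔Juno (Kestrel→Slot 2 $55, Juno→Slot 4 $94) loses 95.

Maximum total: $708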